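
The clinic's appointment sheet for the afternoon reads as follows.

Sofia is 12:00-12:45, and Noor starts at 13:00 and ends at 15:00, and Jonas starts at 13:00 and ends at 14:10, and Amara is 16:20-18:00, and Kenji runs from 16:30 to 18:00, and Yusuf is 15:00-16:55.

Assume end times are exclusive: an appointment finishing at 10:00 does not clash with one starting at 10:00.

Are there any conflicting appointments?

Two intervals overlap when each starts before the other ends.
Sorted by start: Sofia, Noor, Jonas, Yusuf, Amara, Kenji.
Noor starts after Sofia ends, so nothing later overlaps Sofia either.
Jonas starts before Noor ends → Noor and Jonas overlap.
That's a conflict, so the schedule is not conflict-free.

Yes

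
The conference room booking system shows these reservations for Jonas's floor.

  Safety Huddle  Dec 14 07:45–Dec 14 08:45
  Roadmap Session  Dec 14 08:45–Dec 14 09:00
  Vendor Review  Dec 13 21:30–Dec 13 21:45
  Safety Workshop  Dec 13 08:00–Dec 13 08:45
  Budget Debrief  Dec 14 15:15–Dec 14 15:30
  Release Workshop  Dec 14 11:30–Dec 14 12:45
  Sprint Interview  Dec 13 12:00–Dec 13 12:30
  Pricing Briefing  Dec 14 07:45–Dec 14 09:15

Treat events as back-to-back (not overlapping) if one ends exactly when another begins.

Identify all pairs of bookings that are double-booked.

Pricing Briefing & Roadmap Session, Pricing Briefing & Safety Huddle

Check each pair: they overlap iff neither finishes before the other starts.
Sorted by start: Safety Workshop, Sprint Interview, Vendor Review, Safety Huddle, Pricing Briefing, Roadmap Session, Release Workshop, Budget Debrief.
Sprint Interview starts after Safety Workshop ends — done with Safety Workshop.
Vendor Review starts after Sprint Interview ends — done with Sprint Interview.
Safety Huddle starts after Vendor Review ends — done with Vendor Review.
Pricing Briefing starts before Safety Huddle ends → Safety Huddle and Pricing Briefing overlap.
Roadmap Session starts exactly when Safety Huddle ends (back-to-back, no overlap) — done with Safety Huddle.
Roadmap Session starts before Pricing Briefing ends → Pricing Briefing and Roadmap Session overlap.
Release Workshop starts after Pricing Briefing ends — done with Pricing Briefing.
Release Workshop starts after Roadmap Session ends — done with Roadmap Session.
Budget Debrief starts after Release Workshop ends.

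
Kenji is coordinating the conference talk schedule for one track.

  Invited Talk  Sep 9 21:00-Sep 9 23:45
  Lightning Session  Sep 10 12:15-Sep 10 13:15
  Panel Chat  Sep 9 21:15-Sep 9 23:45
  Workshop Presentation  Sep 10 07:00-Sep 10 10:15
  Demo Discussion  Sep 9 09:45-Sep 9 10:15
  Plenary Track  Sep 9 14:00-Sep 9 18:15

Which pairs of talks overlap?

Check each pair: they overlap iff neither finishes before the other starts.
Sorted by start: Demo Discussion, Plenary Track, Invited Talk, Panel Chat, Workshop Presentation, Lightning Session.
Plenary Track starts after Demo Discussion ends, so nothing later overlaps Demo Discussion either.
Invited Talk starts after Plenary Track ends, so nothing later overlaps Plenary Track either.
Panel Chat starts before Invited Talk ends → Invited Talk and Panel Chat overlap.
Workshop Presentation starts after Invited Talk ends, so nothing later overlaps Invited Talk either.
Workshop Presentation starts after Panel Chat ends, so nothing later overlaps Panel Chat either.
Lightning Session starts after Workshop Presentation ends.

Invited Talk & Panel Chat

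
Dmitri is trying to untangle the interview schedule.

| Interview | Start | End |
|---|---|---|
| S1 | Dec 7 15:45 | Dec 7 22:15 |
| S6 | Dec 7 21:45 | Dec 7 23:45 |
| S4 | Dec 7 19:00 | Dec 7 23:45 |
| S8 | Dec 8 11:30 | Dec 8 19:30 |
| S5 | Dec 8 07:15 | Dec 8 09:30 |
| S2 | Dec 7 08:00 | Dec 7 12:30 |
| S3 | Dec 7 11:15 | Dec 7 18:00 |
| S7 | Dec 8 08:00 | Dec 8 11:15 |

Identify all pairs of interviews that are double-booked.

S1 & S3, S1 & S4, S1 & S6, S2 & S3, S4 & S6, S5 & S7

Check each pair: they overlap iff neither finishes before the other starts.
Sorted by start: S2, S3, S1, S4, S6, S5, S7, S8.
S3 starts before S2 ends → S2 and S3 overlap.
S1 starts after S2 ends, so nothing later overlaps S2 either.
S1 starts before S3 ends → S3 and S1 overlap.
S4 starts after S3 ends, so nothing later overlaps S3 either.
S4 starts before S1 ends → S1 and S4 overlap.
S6 starts before S1 ends → S1 and S6 overlap.
S5 starts after S1 ends, so nothing later overlaps S1 either.
S6 starts before S4 ends → S4 and S6 overlap.
S5 starts after S4 ends, so nothing later overlaps S4 either.
S5 starts after S6 ends, so nothing later overlaps S6 either.
S7 starts before S5 ends → S5 and S7 overlap.
S8 starts after S5 ends.
S8 starts after S7 ends.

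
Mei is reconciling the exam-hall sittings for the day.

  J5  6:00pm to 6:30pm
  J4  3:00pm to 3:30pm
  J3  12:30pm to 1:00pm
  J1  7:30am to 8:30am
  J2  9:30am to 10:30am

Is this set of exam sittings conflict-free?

Sorted by start: J1, J2, J3, J4, J5.
J2 starts after J1 ends, so J1 has no further overlaps.
J3 starts after J2 ends, so J2 has no further overlaps.
J4 starts after J3 ends, so J3 has no further overlaps.
J5 starts after J4 ends.
Every pair is clear; the schedule has no overlaps.

Yes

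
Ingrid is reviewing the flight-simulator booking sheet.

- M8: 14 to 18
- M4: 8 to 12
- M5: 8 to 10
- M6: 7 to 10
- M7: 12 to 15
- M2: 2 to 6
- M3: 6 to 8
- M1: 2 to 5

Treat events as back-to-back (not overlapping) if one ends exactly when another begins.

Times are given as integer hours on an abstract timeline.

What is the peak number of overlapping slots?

3

Sort all start/end points and keep a running count:
2 start M1 → 1
2 start M2 → 2
5 end M1 → 1
6 end M2 → 0
6 start M3 → 1
7 start M6 → 2
8 end M3 → 1
8 start M4 → 2
8 start M5 → 3
10 end M5 → 2
10 end M6 → 1
12 end M4 → 0
12 start M7 → 1
14 start M8 → 2
15 end M7 → 1
18 end M8 → 0
Peak is 3, at 8 (M4, M5, M6).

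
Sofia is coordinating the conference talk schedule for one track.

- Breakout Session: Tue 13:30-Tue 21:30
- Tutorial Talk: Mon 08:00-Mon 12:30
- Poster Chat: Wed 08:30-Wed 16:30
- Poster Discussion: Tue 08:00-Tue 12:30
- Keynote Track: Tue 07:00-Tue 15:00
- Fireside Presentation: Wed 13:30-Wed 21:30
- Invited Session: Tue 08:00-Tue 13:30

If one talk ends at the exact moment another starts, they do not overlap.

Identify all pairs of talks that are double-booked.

Sorted by start: Tutorial Talk, Keynote Track, Invited Session, Poster Discussion, Breakout Session, Poster Chat, Fireside Presentation.
Keynote Track starts after Tutorial Talk ends; Tutorial Talk is clear from here.
Invited Session starts before Keynote Track ends → Keynote Track and Invited Session overlap.
Poster Discussion starts before Keynote Track ends → Keynote Track and Poster Discussion overlap.
Breakout Session starts before Keynote Track ends → Keynote Track and Breakout Session overlap.
Poster Chat starts after Keynote Track ends; Keynote Track is clear from here.
Poster Discussion starts before Invited Session ends → Invited Session and Poster Discussion overlap.
Breakout Session starts exactly when Invited Session ends (back-to-back, no overlap); Invited Session is clear from here.
Breakout Session starts after Poster Discussion ends; Poster Discussion is clear from here.
Poster Chat starts after Breakout Session ends; Breakout Session is clear from here.
Fireside Presentation starts before Poster Chat ends → Poster Chat and Fireside Presentation overlap.

Breakout Session & Keynote Track, Fireside Presentation & Poster Chat, Invited Session & Keynote Track, Invited Session & Poster Discussion, Keynote Track & Poster Discussion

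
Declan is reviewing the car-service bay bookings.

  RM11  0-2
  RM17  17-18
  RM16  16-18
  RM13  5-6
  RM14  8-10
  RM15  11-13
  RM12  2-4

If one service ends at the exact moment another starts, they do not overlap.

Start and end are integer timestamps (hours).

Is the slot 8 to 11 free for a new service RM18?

No — it overlaps RM14

RM11: ends 2 at or before RM18 starts 8 → clear.
RM12: ends 4 at or before RM18 starts 8 → clear.
RM13: ends 6 at or before RM18 starts 8 → clear.
RM14: starts 8 before RM18 ends 11, and ends 10 after RM18 starts 8 → overlap.
RM15: starts 11 at or after RM18 ends 11 → clear.
RM16: starts 16 at or after RM18 ends 11 → clear.
RM17: starts 17 at or after RM18 ends 11 → clear.
RM18 overlaps RM14.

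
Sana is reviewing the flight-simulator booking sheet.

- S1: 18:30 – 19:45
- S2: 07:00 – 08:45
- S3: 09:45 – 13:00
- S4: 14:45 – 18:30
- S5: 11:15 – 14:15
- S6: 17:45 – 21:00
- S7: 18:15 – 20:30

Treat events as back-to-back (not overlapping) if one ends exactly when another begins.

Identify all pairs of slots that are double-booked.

S1 & S6, S1 & S7, S3 & S5, S4 & S6, S4 & S7, S6 & S7

Two intervals overlap when each starts before the other ends.
Sorted by start: S2, S3, S5, S4, S6, S7, S1.
S3 starts after S2 ends; S2 is clear from here.
S5 starts before S3 ends → S3 and S5 overlap.
S4 starts after S3 ends; S3 is clear from here.
S4 starts after S5 ends; S5 is clear from here.
S6 starts before S4 ends → S4 and S6 overlap.
S7 starts before S4 ends → S4 and S7 overlap.
S1 starts exactly when S4 ends (back-to-back, no overlap).
S7 starts before S6 ends → S6 and S7 overlap.
S1 starts before S6 ends → S6 and S1 overlap.
S1 starts before S7 ends → S7 and S1 overlap.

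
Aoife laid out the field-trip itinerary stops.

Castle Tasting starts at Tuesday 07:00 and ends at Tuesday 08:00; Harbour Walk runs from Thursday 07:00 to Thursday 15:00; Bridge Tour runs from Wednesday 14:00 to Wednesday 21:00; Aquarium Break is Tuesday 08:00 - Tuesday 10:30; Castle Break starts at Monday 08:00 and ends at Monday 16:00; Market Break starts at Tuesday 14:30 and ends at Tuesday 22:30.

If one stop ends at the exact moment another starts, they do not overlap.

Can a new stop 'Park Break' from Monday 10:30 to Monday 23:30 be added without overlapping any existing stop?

No — it overlaps Castle Break

Castle Break: starts Monday 08:00 before Park Break ends Monday 23:30, and ends Monday 16:00 after Park Break starts Monday 10:30 → overlap.
Castle Tasting: starts Tuesday 07:00 at or after Park Break ends Monday 23:30 → clear.
Aquarium Break: starts Tuesday 08:00 at or after Park Break ends Monday 23:30 → clear.
Market Break: starts Tuesday 14:30 at or after Park Break ends Monday 23:30 → clear.
Bridge Tour: starts Wednesday 14:00 at or after Park Break ends Monday 23:30 → clear.
Harbour Walk: starts Thursday 07:00 at or after Park Break ends Monday 23:30 → clear.
Park Break overlaps Castle Break.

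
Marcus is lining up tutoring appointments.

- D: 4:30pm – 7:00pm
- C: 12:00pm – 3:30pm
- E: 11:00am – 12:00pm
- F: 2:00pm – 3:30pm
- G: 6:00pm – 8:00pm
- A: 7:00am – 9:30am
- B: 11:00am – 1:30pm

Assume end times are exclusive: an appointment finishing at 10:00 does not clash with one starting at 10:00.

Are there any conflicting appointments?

Sorted by start: A, B, E, C, F, D, G.
B starts after A ends — done with A.
E starts before B ends → B and E overlap.
That's a conflict, so the schedule is not conflict-free.

Yes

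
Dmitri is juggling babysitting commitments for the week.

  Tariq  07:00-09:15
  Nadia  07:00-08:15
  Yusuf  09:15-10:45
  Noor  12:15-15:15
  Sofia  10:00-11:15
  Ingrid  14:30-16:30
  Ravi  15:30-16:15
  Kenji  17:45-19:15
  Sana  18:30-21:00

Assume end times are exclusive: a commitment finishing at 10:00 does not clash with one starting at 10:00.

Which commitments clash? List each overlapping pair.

Ingrid & Noor, Ingrid & Ravi, Kenji & Sana, Nadia & Tariq, Sofia & Yusuf

Sorted by start: Tariq, Nadia, Yusuf, Sofia, Noor, Ingrid, Ravi, Kenji, Sana.
Nadia starts before Tariq ends → Tariq and Nadia overlap.
Yusuf starts exactly when Tariq ends (back-to-back, no overlap), so nothing later overlaps Tariq either.
Yusuf starts after Nadia ends, so nothing later overlaps Nadia either.
Sofia starts before Yusuf ends → Yusuf and Sofia overlap.
Noor starts after Yusuf ends, so nothing later overlaps Yusuf either.
Noor starts after Sofia ends, so nothing later overlaps Sofia either.
Ingrid starts before Noor ends → Noor and Ingrid overlap.
Ravi starts after Noor ends, so nothing later overlaps Noor either.
Ravi starts before Ingrid ends → Ingrid and Ravi overlap.
Kenji starts after Ingrid ends, so nothing later overlaps Ingrid either.
Kenji starts after Ravi ends, so nothing later overlaps Ravi either.
Sana starts before Kenji ends → Kenji and Sana overlap.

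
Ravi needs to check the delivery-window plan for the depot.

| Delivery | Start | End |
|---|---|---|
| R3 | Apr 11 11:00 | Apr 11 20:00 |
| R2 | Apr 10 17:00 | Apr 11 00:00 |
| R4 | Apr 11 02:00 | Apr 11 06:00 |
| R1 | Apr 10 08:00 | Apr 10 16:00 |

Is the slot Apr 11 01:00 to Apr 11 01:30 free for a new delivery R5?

Yes — the slot is free

R1: ends Apr 10 16:00 at or before R5 starts Apr 11 01:00 → clear.
R2: ends Apr 11 00:00 at or before R5 starts Apr 11 01:00 → clear.
R4: starts Apr 11 02:00 at or after R5 ends Apr 11 01:30 → clear.
R3: starts Apr 11 11:00 at or after R5 ends Apr 11 01:30 → clear.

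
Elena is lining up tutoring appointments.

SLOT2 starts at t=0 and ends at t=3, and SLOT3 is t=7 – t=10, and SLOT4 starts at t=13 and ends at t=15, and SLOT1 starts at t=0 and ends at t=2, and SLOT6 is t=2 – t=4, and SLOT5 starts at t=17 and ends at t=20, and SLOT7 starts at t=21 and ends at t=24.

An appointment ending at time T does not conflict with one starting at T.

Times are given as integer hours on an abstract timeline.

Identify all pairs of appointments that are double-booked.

Sorted by start: SLOT1, SLOT2, SLOT6, SLOT3, SLOT4, SLOT5, SLOT7.
SLOT2 starts before SLOT1 ends → SLOT1 and SLOT2 overlap.
SLOT6 starts exactly when SLOT1 ends (back-to-back, no overlap); SLOT1 is clear from here.
SLOT6 starts before SLOT2 ends → SLOT2 and SLOT6 overlap.
SLOT3 starts after SLOT2 ends; SLOT2 is clear from here.
SLOT3 starts after SLOT6 ends; SLOT6 is clear from here.
SLOT4 starts after SLOT3 ends; SLOT3 is clear from here.
SLOT5 starts after SLOT4 ends; SLOT4 is clear from here.
SLOT7 starts after SLOT5 ends.

SLOT1 & SLOT2, SLOT2 & SLOT6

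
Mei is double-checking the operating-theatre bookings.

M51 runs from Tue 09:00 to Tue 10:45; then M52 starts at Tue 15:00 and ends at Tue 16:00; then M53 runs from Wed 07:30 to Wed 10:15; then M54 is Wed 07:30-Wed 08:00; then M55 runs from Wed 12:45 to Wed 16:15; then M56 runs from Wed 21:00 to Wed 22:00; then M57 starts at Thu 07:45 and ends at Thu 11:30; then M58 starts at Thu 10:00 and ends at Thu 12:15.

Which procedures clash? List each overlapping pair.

M53 & M54, M57 & M58

Check each pair: they overlap iff neither finishes before the other starts.
Sorted by start: M51, M52, M53, M54, M55, M56, M57, M58.
M52 starts after M51 ends, so nothing later overlaps M51 either.
M53 starts after M52 ends, so nothing later overlaps M52 either.
M54 starts before M53 ends → M53 and M54 overlap.
M55 starts after M53 ends, so nothing later overlaps M53 either.
M55 starts after M54 ends, so nothing later overlaps M54 either.
M56 starts after M55 ends, so nothing later overlaps M55 either.
M57 starts after M56 ends, so nothing later overlaps M56 either.
M58 starts before M57 ends → M57 and M58 overlap.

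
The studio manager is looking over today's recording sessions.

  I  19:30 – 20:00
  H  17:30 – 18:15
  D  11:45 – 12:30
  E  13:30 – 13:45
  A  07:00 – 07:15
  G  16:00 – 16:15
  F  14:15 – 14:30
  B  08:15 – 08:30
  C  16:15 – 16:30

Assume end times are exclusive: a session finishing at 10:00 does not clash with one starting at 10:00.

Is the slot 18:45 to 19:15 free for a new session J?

A: ends 07:15 at or before J starts 18:45 → clear.
B: ends 08:30 at or before J starts 18:45 → clear.
D: ends 12:30 at or before J starts 18:45 → clear.
E: ends 13:45 at or before J starts 18:45 → clear.
F: ends 14:30 at or before J starts 18:45 → clear.
G: ends 16:15 at or before J starts 18:45 → clear.
C: ends 16:30 at or before J starts 18:45 → clear.
H: ends 18:15 at or before J starts 18:45 → clear.
I: starts 19:30 at or after J ends 19:15 → clear.

Yes — the slot is free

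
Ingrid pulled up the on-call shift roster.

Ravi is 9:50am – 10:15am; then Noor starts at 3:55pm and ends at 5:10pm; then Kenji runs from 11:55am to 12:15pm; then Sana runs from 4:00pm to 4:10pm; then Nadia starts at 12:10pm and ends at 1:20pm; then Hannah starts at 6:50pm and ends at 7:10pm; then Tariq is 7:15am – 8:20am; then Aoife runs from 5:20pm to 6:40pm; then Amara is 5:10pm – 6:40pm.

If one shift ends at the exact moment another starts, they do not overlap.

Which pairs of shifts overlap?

Amara & Aoife, Kenji & Nadia, Noor & Sana

Sorted by start: Tariq, Ravi, Kenji, Nadia, Noor, Sana, Amara, Aoife, Hannah.
Ravi starts after Tariq ends — done with Tariq.
Kenji starts after Ravi ends — done with Ravi.
Nadia starts before Kenji ends → Kenji and Nadia overlap.
Noor starts after Kenji ends — done with Kenji.
Noor starts after Nadia ends — done with Nadia.
Sana starts before Noor ends → Noor and Sana overlap.
Amara starts exactly when Noor ends (back-to-back, no overlap) — done with Noor.
Amara starts after Sana ends — done with Sana.
Aoife starts before Amara ends → Amara and Aoife overlap.
Hannah starts after Amara ends.
Hannah starts after Aoife ends.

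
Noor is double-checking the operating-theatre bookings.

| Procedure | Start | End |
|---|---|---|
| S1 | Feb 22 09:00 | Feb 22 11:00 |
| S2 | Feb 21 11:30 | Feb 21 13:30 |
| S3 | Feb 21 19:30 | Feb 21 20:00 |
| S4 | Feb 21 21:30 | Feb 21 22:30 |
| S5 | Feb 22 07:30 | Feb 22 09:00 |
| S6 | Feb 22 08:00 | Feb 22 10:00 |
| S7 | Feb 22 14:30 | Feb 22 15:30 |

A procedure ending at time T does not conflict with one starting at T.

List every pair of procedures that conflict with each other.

S1 & S6, S5 & S6

Check each pair: they overlap iff neither finishes before the other starts.
Sorted by start: S2, S3, S4, S5, S6, S1, S7.
S3 starts after S2 ends, so nothing later overlaps S2 either.
S4 starts after S3 ends, so nothing later overlaps S3 either.
S5 starts after S4 ends, so nothing later overlaps S4 either.
S6 starts before S5 ends → S5 and S6 overlap.
S1 starts exactly when S5 ends (back-to-back, no overlap), so nothing later overlaps S5 either.
S1 starts before S6 ends → S6 and S1 overlap.
S7 starts after S6 ends.
S7 starts after S1 ends.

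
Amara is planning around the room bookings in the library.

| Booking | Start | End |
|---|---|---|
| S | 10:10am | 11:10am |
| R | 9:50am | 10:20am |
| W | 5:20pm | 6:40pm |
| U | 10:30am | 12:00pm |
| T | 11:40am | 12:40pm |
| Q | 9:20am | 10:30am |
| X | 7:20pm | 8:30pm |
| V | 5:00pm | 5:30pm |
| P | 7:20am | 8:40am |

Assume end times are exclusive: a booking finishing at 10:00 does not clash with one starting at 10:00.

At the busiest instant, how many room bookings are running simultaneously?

3

Walk through starts and ends in time order (an end at T is processed before a start at T):
7:20am start P → 1
8:40am end P → 0
9:20am start Q → 1
9:50am start R → 2
10:10am start S → 3
10:20am end R → 2
10:30am end Q → 1
10:30am start U → 2
11:10am end S → 1
11:40am start T → 2
12:00pm end U → 1
12:40pm end T → 0
5:00pm start V → 1
5:20pm start W → 2
5:30pm end V → 1
6:40pm end W → 0
7:20pm start X → 1
8:30pm end X → 0
Peak is 3, at 10:10am (Q, R, S).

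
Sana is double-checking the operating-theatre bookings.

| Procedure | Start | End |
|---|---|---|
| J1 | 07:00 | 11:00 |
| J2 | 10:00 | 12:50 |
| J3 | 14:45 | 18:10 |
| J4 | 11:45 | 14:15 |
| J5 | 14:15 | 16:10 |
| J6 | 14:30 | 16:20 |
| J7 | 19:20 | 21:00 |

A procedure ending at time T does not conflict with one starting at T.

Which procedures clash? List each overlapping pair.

Two intervals overlap when each starts before the other ends.
Sorted by start: J1, J2, J4, J5, J6, J3, J7.
J2 starts before J1 ends → J1 and J2 overlap.
J4 starts after J1 ends, so J1 has no further overlaps.
J4 starts before J2 ends → J2 and J4 overlap.
J5 starts after J2 ends, so J2 has no further overlaps.
J5 starts exactly when J4 ends (back-to-back, no overlap), so J4 has no further overlaps.
J6 starts before J5 ends → J5 and J6 overlap.
J3 starts before J5 ends → J5 and J3 overlap.
J7 starts after J5 ends.
J3 starts before J6 ends → J6 and J3 overlap.
J7 starts after J6 ends.
J7 starts after J3 ends.

J1 & J2, J2 & J4, J3 & J5, J3 & J6, J5 & J6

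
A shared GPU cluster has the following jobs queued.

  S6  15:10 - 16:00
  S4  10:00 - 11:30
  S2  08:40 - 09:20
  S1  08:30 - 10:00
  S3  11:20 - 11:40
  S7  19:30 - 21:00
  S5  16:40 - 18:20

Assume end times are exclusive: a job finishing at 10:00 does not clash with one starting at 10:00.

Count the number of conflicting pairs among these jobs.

2

Sorted by start: S1, S2, S4, S3, S6, S5, S7.
S2 starts before S1 ends → S1 and S2 overlap.
S4 starts exactly when S1 ends (back-to-back, no overlap); S1 is clear from here.
S4 starts after S2 ends; S2 is clear from here.
S3 starts before S4 ends → S4 and S3 overlap.
S6 starts after S4 ends; S4 is clear from here.
S6 starts after S3 ends; S3 is clear from here.
S5 starts after S6 ends; S6 is clear from here.
S7 starts after S5 ends.
Overlapping pairs: S1 & S2, S3 & S4 — 2 in total.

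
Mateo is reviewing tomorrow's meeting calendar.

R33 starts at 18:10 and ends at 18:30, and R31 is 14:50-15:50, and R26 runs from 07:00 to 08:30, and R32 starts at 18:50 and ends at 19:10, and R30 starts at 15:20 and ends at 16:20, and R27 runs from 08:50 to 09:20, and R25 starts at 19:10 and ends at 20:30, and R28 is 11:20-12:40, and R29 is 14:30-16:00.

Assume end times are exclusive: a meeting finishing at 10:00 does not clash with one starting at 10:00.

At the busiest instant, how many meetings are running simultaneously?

3

Sort all start/end points and keep a running count:
07:00 start R26 → 1
08:30 end R26 → 0
08:50 start R27 → 1
09:20 end R27 → 0
11:20 start R28 → 1
12:40 end R28 → 0
14:30 start R29 → 1
14:50 start R31 → 2
15:20 start R30 → 3
15:50 end R31 → 2
16:00 end R29 → 1
16:20 end R30 → 0
18:10 start R33 → 1
18:30 end R33 → 0
18:50 start R32 → 1
19:10 end R32 → 0
19:10 start R25 → 1
20:30 end R25 → 0
Peak is 3, at 15:20 (R29, R30, R31).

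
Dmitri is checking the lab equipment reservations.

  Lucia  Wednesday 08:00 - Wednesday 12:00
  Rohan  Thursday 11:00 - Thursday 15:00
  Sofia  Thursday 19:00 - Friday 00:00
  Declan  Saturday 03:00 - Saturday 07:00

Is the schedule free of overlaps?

Yes

Check each pair: they overlap iff neither finishes before the other starts.
Sorted by start: Lucia, Rohan, Sofia, Declan.
Rohan starts after Lucia ends, so Lucia has no further overlaps.
Sofia starts after Rohan ends, so Rohan has no further overlaps.
Declan starts after Sofia ends.
Every pair is clear; the schedule has no overlaps.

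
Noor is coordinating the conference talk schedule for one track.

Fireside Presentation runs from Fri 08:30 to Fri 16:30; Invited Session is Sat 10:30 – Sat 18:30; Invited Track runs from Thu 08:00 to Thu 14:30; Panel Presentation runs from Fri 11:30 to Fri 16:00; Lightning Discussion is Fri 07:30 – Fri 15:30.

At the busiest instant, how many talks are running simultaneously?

Sweep the timeline, counting +1 at each start and −1 at each end (ends before starts at a tie):
Thu 08:00 start Invited Track → 1
Thu 14:30 end Invited Track → 0
Fri 07:30 start Lightning Discussion → 1
Fri 08:30 start Fireside Presentation → 2
Fri 11:30 start Panel Presentation → 3
Fri 15:30 end Lightning Discussion → 2
Fri 16:00 end Panel Presentation → 1
Fri 16:30 end Fireside Presentation → 0
Sat 10:30 start Invited Session → 1
Sat 18:30 end Invited Session → 0
Peak is 3, at Fri 11:30 (Fireside Presentation, Lightning Discussion, Panel Presentation).

3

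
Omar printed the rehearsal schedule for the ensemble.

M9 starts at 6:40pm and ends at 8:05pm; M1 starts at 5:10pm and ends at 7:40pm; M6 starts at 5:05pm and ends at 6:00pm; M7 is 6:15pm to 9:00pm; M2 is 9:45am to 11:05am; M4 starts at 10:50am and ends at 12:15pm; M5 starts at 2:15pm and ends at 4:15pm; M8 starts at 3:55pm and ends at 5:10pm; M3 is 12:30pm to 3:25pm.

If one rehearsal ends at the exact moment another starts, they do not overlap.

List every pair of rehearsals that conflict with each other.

M1 & M6, M1 & M7, M1 & M9, M2 & M4, M3 & M5, M5 & M8, M6 & M8, M7 & M9

Check each pair: they overlap iff neither finishes before the other starts.
Sorted by start: M2, M4, M3, M5, M8, M6, M1, M7, M9.
M4 starts before M2 ends → M2 and M4 overlap.
M3 starts after M2 ends; M2 is clear from here.
M3 starts after M4 ends; M4 is clear from here.
M5 starts before M3 ends → M3 and M5 overlap.
M8 starts after M3 ends; M3 is clear from here.
M8 starts before M5 ends → M5 and M8 overlap.
M6 starts after M5 ends; M5 is clear from here.
M6 starts before M8 ends → M8 and M6 overlap.
M1 starts exactly when M8 ends (back-to-back, no overlap); M8 is clear from here.
M1 starts before M6 ends → M6 and M1 overlap.
M7 starts after M6 ends; M6 is clear from here.
M7 starts before M1 ends → M1 and M7 overlap.
M9 starts before M1 ends → M1 and M9 overlap.
M9 starts before M7 ends → M7 and M9 overlap.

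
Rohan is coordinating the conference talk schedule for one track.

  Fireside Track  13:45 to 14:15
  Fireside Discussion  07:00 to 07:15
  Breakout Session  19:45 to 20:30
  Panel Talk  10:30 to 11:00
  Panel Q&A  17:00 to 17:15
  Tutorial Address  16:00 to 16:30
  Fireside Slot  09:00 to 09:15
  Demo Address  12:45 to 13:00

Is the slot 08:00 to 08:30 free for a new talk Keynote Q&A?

Fireside Discussion: ends 07:15 at or before Keynote Q&A starts 08:00 → clear.
Fireside Slot: starts 09:00 at or after Keynote Q&A ends 08:30 → clear.
Panel Talk: starts 10:30 at or after Keynote Q&A ends 08:30 → clear.
Demo Address: starts 12:45 at or after Keynote Q&A ends 08:30 → clear.
Fireside Track: starts 13:45 at or after Keynote Q&A ends 08:30 → clear.
Tutorial Address: starts 16:00 at or after Keynote Q&A ends 08:30 → clear.
Panel Q&A: starts 17:00 at or after Keynote Q&A ends 08:30 → clear.
Breakout Session: starts 19:45 at or after Keynote Q&A ends 08:30 → clear.

Yes — the slot is free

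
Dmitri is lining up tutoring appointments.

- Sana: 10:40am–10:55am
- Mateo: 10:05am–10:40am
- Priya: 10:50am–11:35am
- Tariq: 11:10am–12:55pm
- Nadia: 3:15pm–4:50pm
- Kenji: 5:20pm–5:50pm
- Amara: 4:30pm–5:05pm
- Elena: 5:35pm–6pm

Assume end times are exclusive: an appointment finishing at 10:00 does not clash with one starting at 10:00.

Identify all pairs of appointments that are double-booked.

Amara & Nadia, Elena & Kenji, Priya & Sana, Priya & Tariq

Check each pair: they overlap iff neither finishes before the other starts.
Sorted by start: Mateo, Sana, Priya, Tariq, Nadia, Amara, Kenji, Elena.
Sana starts exactly when Mateo ends (back-to-back, no overlap), so Mateo has no further overlaps.
Priya starts before Sana ends → Sana and Priya overlap.
Tariq starts after Sana ends, so Sana has no further overlaps.
Tariq starts before Priya ends → Priya and Tariq overlap.
Nadia starts after Priya ends, so Priya has no further overlaps.
Nadia starts after Tariq ends, so Tariq has no further overlaps.
Amara starts before Nadia ends → Nadia and Amara overlap.
Kenji starts after Nadia ends, so Nadia has no further overlaps.
Kenji starts after Amara ends, so Amara has no further overlaps.
Elena starts before Kenji ends → Kenji and Elena overlap.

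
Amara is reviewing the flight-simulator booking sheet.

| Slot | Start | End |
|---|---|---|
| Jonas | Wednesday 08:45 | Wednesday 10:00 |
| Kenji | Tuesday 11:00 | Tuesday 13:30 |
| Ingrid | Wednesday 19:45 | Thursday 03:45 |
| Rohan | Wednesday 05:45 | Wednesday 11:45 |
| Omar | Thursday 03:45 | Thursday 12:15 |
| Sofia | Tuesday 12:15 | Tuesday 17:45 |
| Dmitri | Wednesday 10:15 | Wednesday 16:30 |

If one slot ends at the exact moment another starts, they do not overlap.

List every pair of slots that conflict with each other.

Dmitri & Rohan, Jonas & Rohan, Kenji & Sofia

Sorted by start: Kenji, Sofia, Rohan, Jonas, Dmitri, Ingrid, Omar.
Sofia starts before Kenji ends → Kenji and Sofia overlap.
Rohan starts after Kenji ends; Kenji is clear from here.
Rohan starts after Sofia ends; Sofia is clear from here.
Jonas starts before Rohan ends → Rohan and Jonas overlap.
Dmitri starts before Rohan ends → Rohan and Dmitri overlap.
Ingrid starts after Rohan ends; Rohan is clear from here.
Dmitri starts after Jonas ends; Jonas is clear from here.
Ingrid starts after Dmitri ends; Dmitri is clear from here.
Omar starts exactly when Ingrid ends (back-to-back, no overlap).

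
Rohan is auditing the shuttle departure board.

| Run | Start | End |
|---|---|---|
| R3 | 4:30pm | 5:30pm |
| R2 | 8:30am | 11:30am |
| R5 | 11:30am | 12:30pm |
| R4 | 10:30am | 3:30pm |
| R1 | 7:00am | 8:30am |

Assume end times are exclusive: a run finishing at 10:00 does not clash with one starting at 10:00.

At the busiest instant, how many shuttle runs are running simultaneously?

2

Sort all start/end points and keep a running count:
7:00am start R1 → 1
8:30am end R1 → 0
8:30am start R2 → 1
10:30am start R4 → 2
11:30am end R2 → 1
11:30am start R5 → 2
12:30pm end R5 → 1
3:30pm end R4 → 0
4:30pm start R3 → 1
5:30pm end R3 → 0
Peak is 2, at 10:30am (R2, R4).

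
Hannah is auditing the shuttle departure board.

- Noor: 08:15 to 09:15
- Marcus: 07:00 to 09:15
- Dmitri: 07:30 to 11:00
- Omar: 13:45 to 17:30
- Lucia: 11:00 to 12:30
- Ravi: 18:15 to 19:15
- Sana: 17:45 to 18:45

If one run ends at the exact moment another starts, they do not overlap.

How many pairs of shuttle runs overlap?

Sorted by start: Marcus, Dmitri, Noor, Lucia, Omar, Sana, Ravi.
Dmitri starts before Marcus ends → Marcus and Dmitri overlap.
Noor starts before Marcus ends → Marcus and Noor overlap.
Lucia starts after Marcus ends, so nothing later overlaps Marcus either.
Noor starts before Dmitri ends → Dmitri and Noor overlap.
Lucia starts exactly when Dmitri ends (back-to-back, no overlap), so nothing later overlaps Dmitri either.
Lucia starts after Noor ends, so nothing later overlaps Noor either.
Omar starts after Lucia ends, so nothing later overlaps Lucia either.
Sana starts after Omar ends, so nothing later overlaps Omar either.
Ravi starts before Sana ends → Sana and Ravi overlap.
Overlapping pairs: Dmitri & Marcus, Dmitri & Noor, Marcus & Noor, Ravi & Sana — 4 in total.

4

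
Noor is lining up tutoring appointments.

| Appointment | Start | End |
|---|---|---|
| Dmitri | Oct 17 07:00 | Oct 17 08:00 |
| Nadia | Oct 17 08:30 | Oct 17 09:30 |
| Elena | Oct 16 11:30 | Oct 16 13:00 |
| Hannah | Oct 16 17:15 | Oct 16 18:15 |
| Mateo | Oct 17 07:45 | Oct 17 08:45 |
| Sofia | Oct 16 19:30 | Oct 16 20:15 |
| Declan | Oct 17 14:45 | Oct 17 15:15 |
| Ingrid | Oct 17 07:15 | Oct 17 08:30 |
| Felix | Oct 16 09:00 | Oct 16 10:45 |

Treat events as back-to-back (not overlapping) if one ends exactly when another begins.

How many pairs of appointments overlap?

4

Check each pair: they overlap iff neither finishes before the other starts.
Sorted by start: Felix, Elena, Hannah, Sofia, Dmitri, Ingrid, Mateo, Nadia, Declan.
Elena starts after Felix ends, so Felix has no further overlaps.
Hannah starts after Elena ends, so Elena has no further overlaps.
Sofia starts after Hannah ends, so Hannah has no further overlaps.
Dmitri starts after Sofia ends, so Sofia has no further overlaps.
Ingrid starts before Dmitri ends → Dmitri and Ingrid overlap.
Mateo starts before Dmitri ends → Dmitri and Mateo overlap.
Nadia starts after Dmitri ends, so Dmitri has no further overlaps.
Mateo starts before Ingrid ends → Ingrid and Mateo overlap.
Nadia starts exactly when Ingrid ends (back-to-back, no overlap), so Ingrid has no further overlaps.
Nadia starts before Mateo ends → Mateo and Nadia overlap.
Declan starts after Mateo ends.
Declan starts after Nadia ends.
Overlapping pairs: Dmitri & Ingrid, Dmitri & Mateo, Ingrid & Mateo, Mateo & Nadia — 4 in total.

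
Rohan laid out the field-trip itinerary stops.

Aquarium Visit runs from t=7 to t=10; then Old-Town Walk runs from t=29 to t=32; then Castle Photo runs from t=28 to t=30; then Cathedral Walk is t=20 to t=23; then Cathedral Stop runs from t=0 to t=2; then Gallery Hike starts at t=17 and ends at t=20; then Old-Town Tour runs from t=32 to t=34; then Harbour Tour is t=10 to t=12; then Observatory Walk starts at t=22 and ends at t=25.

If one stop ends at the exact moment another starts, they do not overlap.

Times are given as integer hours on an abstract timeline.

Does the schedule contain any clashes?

Yes

Sorted by start: Cathedral Stop, Aquarium Visit, Harbour Tour, Gallery Hike, Cathedral Walk, Observatory Walk, Castle Photo, Old-Town Walk, Old-Town Tour.
Aquarium Visit starts after Cathedral Stop ends, so Cathedral Stop has no further overlaps.
Harbour Tour starts exactly when Aquarium Visit ends (back-to-back, no overlap), so Aquarium Visit has no further overlaps.
Gallery Hike starts after Harbour Tour ends, so Harbour Tour has no further overlaps.
Cathedral Walk starts exactly when Gallery Hike ends (back-to-back, no overlap), so Gallery Hike has no further overlaps.
Observatory Walk starts before Cathedral Walk ends → Cathedral Walk and Observatory Walk overlap.
That's a conflict, so the schedule is not conflict-free.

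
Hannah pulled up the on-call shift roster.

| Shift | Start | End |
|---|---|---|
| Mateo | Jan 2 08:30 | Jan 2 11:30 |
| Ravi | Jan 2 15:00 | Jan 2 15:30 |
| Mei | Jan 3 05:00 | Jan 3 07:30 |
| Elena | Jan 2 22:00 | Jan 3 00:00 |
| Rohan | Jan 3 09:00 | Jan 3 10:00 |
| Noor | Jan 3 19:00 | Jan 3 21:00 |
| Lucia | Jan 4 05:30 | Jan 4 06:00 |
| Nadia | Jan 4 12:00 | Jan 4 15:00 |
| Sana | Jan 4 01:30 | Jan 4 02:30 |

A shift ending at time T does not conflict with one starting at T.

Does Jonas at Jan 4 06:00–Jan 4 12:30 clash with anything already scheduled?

Yes — it overlaps Nadia

Mateo: ends Jan 2 11:30 at or before Jonas starts Jan 4 06:00 → clear.
Ravi: ends Jan 2 15:30 at or before Jonas starts Jan 4 06:00 → clear.
Elena: ends Jan 3 00:00 at or before Jonas starts Jan 4 06:00 → clear.
Mei: ends Jan 3 07:30 at or before Jonas starts Jan 4 06:00 → clear.
Rohan: ends Jan 3 10:00 at or before Jonas starts Jan 4 06:00 → clear.
Noor: ends Jan 3 21:00 at or before Jonas starts Jan 4 06:00 → clear.
Sana: ends Jan 4 02:30 at or before Jonas starts Jan 4 06:00 → clear.
Lucia: ends Jan 4 06:00 at or before Jonas starts Jan 4 06:00 → clear.
Nadia: starts Jan 4 12:00 before Jonas ends Jan 4 12:30, and ends Jan 4 15:00 after Jonas starts Jan 4 06:00 → overlap.
Jonas overlaps Nadia.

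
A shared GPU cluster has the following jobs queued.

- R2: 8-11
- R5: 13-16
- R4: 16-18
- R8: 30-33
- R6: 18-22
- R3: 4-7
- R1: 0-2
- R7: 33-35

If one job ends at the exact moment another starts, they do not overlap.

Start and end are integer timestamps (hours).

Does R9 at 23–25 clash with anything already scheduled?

R1: ends 2 at or before R9 starts 23 → clear.
R3: ends 7 at or before R9 starts 23 → clear.
R2: ends 11 at or before R9 starts 23 → clear.
R5: ends 16 at or before R9 starts 23 → clear.
R4: ends 18 at or before R9 starts 23 → clear.
R6: ends 22 at or before R9 starts 23 → clear.
R8: starts 30 at or after R9 ends 25 → clear.
R7: starts 33 at or after R9 ends 25 → clear.

No — it doesn't clash with anything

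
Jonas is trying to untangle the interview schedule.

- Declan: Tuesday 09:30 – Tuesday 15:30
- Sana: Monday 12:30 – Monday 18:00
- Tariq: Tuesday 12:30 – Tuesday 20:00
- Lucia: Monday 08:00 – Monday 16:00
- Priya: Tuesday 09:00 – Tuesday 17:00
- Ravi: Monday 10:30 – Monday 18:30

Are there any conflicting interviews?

Sorted by start: Lucia, Ravi, Sana, Priya, Declan, Tariq.
Ravi starts before Lucia ends → Lucia and Ravi overlap.
That's a conflict, so the schedule is not conflict-free.

Yes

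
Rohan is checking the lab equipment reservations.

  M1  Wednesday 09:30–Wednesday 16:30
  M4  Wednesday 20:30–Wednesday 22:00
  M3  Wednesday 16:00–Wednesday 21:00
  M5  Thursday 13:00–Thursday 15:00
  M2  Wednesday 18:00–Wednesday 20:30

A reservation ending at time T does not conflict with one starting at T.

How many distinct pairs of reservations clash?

Two intervals overlap when each starts before the other ends.
Sorted by start: M1, M3, M2, M4, M5.
M3 starts before M1 ends → M1 and M3 overlap.
M2 starts after M1 ends, so nothing later overlaps M1 either.
M2 starts before M3 ends → M3 and M2 overlap.
M4 starts before M3 ends → M3 and M4 overlap.
M5 starts after M3 ends.
M4 starts exactly when M2 ends (back-to-back, no overlap), so nothing later overlaps M2 either.
M5 starts after M4 ends.
Overlapping pairs: M1 & M3, M2 & M3, M3 & M4 — 3 in total.

3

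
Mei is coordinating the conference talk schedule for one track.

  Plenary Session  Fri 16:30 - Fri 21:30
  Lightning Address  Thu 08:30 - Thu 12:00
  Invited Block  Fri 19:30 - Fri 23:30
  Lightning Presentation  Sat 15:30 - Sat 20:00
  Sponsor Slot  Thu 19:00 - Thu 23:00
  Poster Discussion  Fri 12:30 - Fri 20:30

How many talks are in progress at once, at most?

3

Sweep the timeline, counting +1 at each start and −1 at each end (ends before starts at a tie):
Thu 08:30 start Lightning Address → 1
Thu 12:00 end Lightning Address → 0
Thu 19:00 start Sponsor Slot → 1
Thu 23:00 end Sponsor Slot → 0
Fri 12:30 start Poster Discussion → 1
Fri 16:30 start Plenary Session → 2
Fri 19:30 start Invited Block → 3
Fri 20:30 end Poster Discussion → 2
Fri 21:30 end Plenary Session → 1
Fri 23:30 end Invited Block → 0
Sat 15:30 start Lightning Presentation → 1
Sat 20:00 end Lightning Presentation → 0
Peak is 3, at Fri 19:30 (Invited Block, Plenary Session, Poster Discussion).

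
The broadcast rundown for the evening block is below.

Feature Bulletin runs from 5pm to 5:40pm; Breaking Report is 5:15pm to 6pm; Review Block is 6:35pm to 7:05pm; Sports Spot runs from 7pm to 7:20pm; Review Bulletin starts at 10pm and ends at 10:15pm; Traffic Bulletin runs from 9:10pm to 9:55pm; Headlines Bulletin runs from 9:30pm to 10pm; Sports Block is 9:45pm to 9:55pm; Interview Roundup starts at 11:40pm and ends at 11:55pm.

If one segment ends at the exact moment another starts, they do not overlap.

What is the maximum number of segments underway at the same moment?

Walk through starts and ends in time order (an end at T is processed before a start at T):
5pm start Feature Bulletin → 1
5:15pm start Breaking Report → 2
5:40pm end Feature Bulletin → 1
6pm end Breaking Report → 0
6:35pm start Review Block → 1
7pm start Sports Spot → 2
7:05pm end Review Block → 1
7:20pm end Sports Spot → 0
9:10pm start Traffic Bulletin → 1
9:30pm start Headlines Bulletin → 2
9:45pm start Sports Block → 3
9:55pm end Sports Block → 2
9:55pm end Traffic Bulletin → 1
10pm end Headlines Bulletin → 0
10pm start Review Bulletin → 1
10:15pm end Review Bulletin → 0
11:40pm start Interview Roundup → 1
11:55pm end Interview Roundup → 0
Peak is 3, at 9:45pm (Headlines Bulletin, Sports Block, Traffic Bulletin).

3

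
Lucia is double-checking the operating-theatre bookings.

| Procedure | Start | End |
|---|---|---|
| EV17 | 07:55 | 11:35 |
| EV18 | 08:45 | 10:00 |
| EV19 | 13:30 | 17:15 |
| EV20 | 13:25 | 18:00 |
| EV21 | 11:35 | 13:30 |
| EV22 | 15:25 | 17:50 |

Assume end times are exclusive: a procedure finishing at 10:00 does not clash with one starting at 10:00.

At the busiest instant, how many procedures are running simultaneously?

Sweep the timeline, counting +1 at each start and −1 at each end (ends before starts at a tie):
07:55 start EV17 → 1
08:45 start EV18 → 2
10:00 end EV18 → 1
11:35 end EV17 → 0
11:35 start EV21 → 1
13:25 start EV20 → 2
13:30 end EV21 → 1
13:30 start EV19 → 2
15:25 start EV22 → 3
17:15 end EV19 → 2
17:50 end EV22 → 1
18:00 end EV20 → 0
Peak is 3, at 15:25 (EV19, EV20, EV22).

3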